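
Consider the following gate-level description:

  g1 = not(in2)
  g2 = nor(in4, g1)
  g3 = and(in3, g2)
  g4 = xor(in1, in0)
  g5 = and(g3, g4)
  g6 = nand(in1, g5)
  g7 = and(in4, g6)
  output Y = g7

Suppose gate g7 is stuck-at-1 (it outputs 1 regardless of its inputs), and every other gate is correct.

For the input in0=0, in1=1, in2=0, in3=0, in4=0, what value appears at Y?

Propagate with g7 forced: g1=1, g2=0, g3=0, g4=1, g5=0, g6=1, g7=1 [stuck-at-1].
So Y = 1. (Without the fault it would be 0.)

1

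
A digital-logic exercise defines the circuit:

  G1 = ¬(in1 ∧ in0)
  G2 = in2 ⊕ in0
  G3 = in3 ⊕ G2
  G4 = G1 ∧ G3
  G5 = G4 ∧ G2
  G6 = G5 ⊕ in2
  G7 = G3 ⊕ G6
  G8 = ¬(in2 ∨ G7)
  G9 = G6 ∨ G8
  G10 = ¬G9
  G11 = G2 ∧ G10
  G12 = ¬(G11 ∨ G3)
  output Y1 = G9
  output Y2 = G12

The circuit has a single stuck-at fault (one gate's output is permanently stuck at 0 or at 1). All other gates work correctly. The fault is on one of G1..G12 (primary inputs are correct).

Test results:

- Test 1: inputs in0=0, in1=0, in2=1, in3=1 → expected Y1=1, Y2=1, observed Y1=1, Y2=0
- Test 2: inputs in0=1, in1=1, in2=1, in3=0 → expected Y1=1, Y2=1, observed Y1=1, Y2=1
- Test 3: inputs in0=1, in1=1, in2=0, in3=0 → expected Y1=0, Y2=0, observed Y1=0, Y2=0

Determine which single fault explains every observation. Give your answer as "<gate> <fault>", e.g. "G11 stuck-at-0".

Fault-free values for test 1 (in0=0, in1=0, in2=1, in3=1): G1=1, G2=1, G3=0, G4=0, G5=0, G6=1, G7=1, G8=0, G9=1, G10=0, G11=0, G12=1, giving Y1=1, Y2=1. Observed Y1=1, Y2=0.
Test 1: faults giving observed Y1=1, Y2=0 are {G2 stuck-at-0, G10 stuck-at-1, G11 stuck-at-1, G12 stuck-at-0}.
Test 2 (in0=1, in1=1, in2=1, in3=0): fault-free G1=0, G2=0, G3=0, G4=0, G5=0, G6=1, G7=1, G8=0, G9=1, G10=0, G11=0, G12=1 → Y1=1, Y2=1; observed Y1=1, Y2=1. Eliminates G11 stuck-at-1, G12 stuck-at-0.
Test 3 (in0=1, in1=1, in2=0, in3=0): fault-free G1=0, G2=1, G3=1, G4=0, G5=0, G6=0, G7=1, G8=0, G9=0, G10=1, G11=1, G12=0 → Y1=0, Y2=0; observed Y1=0, Y2=0. Eliminates G2 stuck-at-0.
Only G10 stuck-at-1 is consistent with every test.

G10 stuck-at-1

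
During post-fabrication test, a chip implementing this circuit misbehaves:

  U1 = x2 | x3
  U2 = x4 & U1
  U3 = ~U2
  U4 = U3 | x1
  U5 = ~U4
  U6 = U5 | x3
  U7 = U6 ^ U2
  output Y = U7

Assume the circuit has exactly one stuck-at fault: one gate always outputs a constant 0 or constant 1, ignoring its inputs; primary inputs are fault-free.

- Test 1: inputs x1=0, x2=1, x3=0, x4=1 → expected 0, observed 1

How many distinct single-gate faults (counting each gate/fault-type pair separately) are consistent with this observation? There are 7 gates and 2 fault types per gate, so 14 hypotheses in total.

Fault-free: U1=1, U2=1, U3=0, U4=0, U5=1, U6=1, U7=0 → 0. Observed 1.
  U1 stuck-at-0: output 0 ✗
  U1 stuck-at-1: output 0 ✗
  U2 stuck-at-0: output 0 ✗
  U2 stuck-at-1: output 0 ✗
  U3 stuck-at-0: output 0 ✗
  U3 stuck-at-1: output 1 ✓
  U4 stuck-at-0: output 0 ✗
  U4 stuck-at-1: output 1 ✓
  U5 stuck-at-0: output 1 ✓
  U5 stuck-at-1: output 0 ✗
  U6 stuck-at-0: output 1 ✓
  U6 stuck-at-1: output 0 ✗
  U7 stuck-at-0: output 0 ✗
  U7 stuck-at-1: output 1 ✓
Consistent faults: {U3 stuck-at-1, U4 stuck-at-1, U5 stuck-at-0, U6 stuck-at-0, U7 stuck-at-1} — 5 in all.

5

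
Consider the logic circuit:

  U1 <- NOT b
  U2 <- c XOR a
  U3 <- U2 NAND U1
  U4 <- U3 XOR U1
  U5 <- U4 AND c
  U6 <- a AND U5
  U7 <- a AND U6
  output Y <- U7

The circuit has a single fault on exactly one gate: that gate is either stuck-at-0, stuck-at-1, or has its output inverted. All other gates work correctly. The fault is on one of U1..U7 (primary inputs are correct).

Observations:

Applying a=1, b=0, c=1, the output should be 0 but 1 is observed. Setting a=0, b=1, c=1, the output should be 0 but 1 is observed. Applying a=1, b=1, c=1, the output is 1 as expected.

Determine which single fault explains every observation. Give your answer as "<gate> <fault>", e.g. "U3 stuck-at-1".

Fault-free values for test 1 (a=1, b=0, c=1): U1=1, U2=0, U3=1, U4=0, U5=0, U6=0, U7=0, giving Y=0. Observed 1.
Test 1: faults giving observed 1 are {U1 stuck-at-0, U1 inverted output, U2 stuck-at-1, U2 inverted output, U3 stuck-at-0, U3 inverted output, U4 stuck-at-1, U4 inverted output, U5 stuck-at-1, U5 inverted output, U6 stuck-at-1, U6 inverted output, U7 stuck-at-1, U7 inverted output}.
Test 2 (a=0, b=1, c=1): fault-free U1=0, U2=1, U3=1, U4=1, U5=1, U6=0, U7=0 → 0; observed 1. Eliminates U1 stuck-at-0, U1 inverted output, U2 stuck-at-1, U2 inverted output, U3 stuck-at-0, U3 inverted output, U4 stuck-at-1, U4 inverted output, U5 stuck-at-1, U5 inverted output, U6 stuck-at-1, U6 inverted output.
Test 3 (a=1, b=1, c=1): fault-free U1=0, U2=0, U3=1, U4=1, U5=1, U6=1, U7=1 → 1; observed 1. Eliminates U7 inverted output.
Only U7 stuck-at-1 is consistent with every test.

U7 stuck-at-1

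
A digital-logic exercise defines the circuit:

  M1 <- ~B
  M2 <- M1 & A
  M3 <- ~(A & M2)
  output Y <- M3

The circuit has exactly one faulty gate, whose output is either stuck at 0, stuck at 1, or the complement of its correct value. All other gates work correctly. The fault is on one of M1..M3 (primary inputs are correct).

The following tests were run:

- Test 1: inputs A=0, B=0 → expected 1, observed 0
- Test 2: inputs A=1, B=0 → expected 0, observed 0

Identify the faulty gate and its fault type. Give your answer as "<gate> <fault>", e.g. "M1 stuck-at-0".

M3 stuck-at-0

Fault-free values for test 1 (A=0, B=0): M1=1, M2=0, M3=1, giving Y=1. Observed 0.
Test 1: faults giving observed 0 are {M3 stuck-at-0, M3 inverted output}.
Test 2 (A=1, B=0): fault-free M1=1, M2=1, M3=0 → 0; observed 0. Eliminates M3 inverted output.
Only M3 stuck-at-0 is consistent with every test.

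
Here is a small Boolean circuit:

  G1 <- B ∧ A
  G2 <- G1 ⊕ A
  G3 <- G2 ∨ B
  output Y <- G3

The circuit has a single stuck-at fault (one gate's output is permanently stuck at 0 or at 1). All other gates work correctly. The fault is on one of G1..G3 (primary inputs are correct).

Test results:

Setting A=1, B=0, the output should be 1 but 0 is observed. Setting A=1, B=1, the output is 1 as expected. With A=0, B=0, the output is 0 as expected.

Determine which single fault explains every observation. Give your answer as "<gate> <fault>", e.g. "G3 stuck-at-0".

Fault-free values for test 1 (A=1, B=0): G1=0, G2=1, G3=1, giving Y=1. Observed 0.
Test 1: faults giving observed 0 are {G1 stuck-at-1, G2 stuck-at-0, G3 stuck-at-0}.
Test 2 (A=1, B=1): fault-free G1=1, G2=0, G3=1 → 1; observed 1. Eliminates G3 stuck-at-0.
Test 3 (A=0, B=0): fault-free G1=0, G2=0, G3=0 → 0; observed 0. Eliminates G1 stuck-at-1.
Only G2 stuck-at-0 is consistent with every test.

G2 stuck-at-0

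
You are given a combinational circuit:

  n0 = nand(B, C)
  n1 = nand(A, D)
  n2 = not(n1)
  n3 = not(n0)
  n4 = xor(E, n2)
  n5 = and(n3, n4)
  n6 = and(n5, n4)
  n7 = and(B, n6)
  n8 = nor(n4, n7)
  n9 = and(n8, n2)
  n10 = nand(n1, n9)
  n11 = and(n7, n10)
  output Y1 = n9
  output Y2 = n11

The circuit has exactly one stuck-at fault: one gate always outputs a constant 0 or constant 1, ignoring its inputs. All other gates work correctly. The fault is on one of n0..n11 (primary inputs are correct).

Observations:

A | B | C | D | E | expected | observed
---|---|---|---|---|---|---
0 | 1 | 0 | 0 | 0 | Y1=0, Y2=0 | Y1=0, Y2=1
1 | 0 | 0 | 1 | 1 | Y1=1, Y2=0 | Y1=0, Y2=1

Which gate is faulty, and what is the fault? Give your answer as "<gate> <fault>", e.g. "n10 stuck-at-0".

Fault-free values for test 1 (A=0, B=1, C=0, D=0, E=0): n0=1, n1=1, n2=0, n3=0, n4=0, n5=0, n6=0, n7=0, n8=1, n9=0, n10=1, n11=0, giving Y1=0, Y2=0. Observed Y1=0, Y2=1.
Test 1: faults giving observed Y1=0, Y2=1 are {n6 stuck-at-1, n7 stuck-at-1, n11 stuck-at-1}.
Test 2 (A=1, B=0, C=0, D=1, E=1): fault-free n0=1, n1=0, n2=1, n3=0, n4=0, n5=0, n6=0, n7=0, n8=1, n9=1, n10=1, n11=0 → Y1=1, Y2=0; observed Y1=0, Y2=1. Eliminates n6 stuck-at-1, n11 stuck-at-1.
Only n7 stuck-at-1 is consistent with every test.

n7 stuck-at-1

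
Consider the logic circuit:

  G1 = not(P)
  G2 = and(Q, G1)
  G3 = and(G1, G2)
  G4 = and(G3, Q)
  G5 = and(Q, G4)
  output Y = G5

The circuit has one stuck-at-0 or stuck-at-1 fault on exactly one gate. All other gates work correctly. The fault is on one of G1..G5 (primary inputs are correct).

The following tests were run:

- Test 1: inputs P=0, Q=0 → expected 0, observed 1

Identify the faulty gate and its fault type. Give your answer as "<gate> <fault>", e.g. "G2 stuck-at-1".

G5 stuck-at-1

Fault-free values for test 1 (P=0, Q=0): G1=1, G2=0, G3=0, G4=0, G5=0, giving Y=0. Observed 1.
Test 1: faults giving observed 1 are {G5 stuck-at-1}.
Only G5 stuck-at-1 is consistent with every test.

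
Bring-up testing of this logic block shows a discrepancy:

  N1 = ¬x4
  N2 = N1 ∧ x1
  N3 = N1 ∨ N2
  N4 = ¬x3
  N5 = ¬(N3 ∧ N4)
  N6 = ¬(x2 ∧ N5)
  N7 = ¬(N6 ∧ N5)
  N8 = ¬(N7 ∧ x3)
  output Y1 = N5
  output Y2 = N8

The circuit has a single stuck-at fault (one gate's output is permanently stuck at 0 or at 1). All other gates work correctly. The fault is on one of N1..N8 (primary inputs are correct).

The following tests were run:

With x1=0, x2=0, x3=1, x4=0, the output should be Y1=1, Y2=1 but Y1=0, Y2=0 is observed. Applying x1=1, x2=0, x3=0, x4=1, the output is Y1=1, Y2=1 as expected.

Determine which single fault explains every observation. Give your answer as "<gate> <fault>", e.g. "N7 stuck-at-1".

Fault-free values for test 1 (x1=0, x2=0, x3=1, x4=0): N1=1, N2=0, N3=1, N4=0, N5=1, N6=1, N7=0, N8=1, giving Y1=1, Y2=1. Observed Y1=0, Y2=0.
Test 1: faults giving observed Y1=0, Y2=0 are {N4 stuck-at-1, N5 stuck-at-0}.
Test 2 (x1=1, x2=0, x3=0, x4=1): fault-free N1=0, N2=0, N3=0, N4=1, N5=1, N6=1, N7=0, N8=1 → Y1=1, Y2=1; observed Y1=1, Y2=1. Eliminates N5 stuck-at-0.
Only N4 stuck-at-1 is consistent with every test.

N4 stuck-at-1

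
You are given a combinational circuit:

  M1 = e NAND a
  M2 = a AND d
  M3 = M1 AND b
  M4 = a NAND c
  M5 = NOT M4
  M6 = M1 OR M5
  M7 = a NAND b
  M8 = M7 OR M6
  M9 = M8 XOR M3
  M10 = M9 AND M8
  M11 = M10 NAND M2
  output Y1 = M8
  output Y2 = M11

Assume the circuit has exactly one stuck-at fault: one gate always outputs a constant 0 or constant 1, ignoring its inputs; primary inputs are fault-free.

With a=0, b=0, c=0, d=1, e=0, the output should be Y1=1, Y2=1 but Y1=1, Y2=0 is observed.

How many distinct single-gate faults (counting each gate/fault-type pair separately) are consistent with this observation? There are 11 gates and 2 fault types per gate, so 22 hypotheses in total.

2

Fault-free: M1=1, M2=0, M3=0, M4=1, M5=0, M6=1, M7=1, M8=1, M9=1, M10=1, M11=1 → Y1=1, Y2=1. Observed Y1=1, Y2=0.
  M1: none of the 2 fault types match ✗
  M2: stuck-at-1 ✓; others ✗
  M3: none of the 2 fault types match ✗
  M4: none of the 2 fault types match ✗
  M5: none of the 2 fault types match ✗
  M6: none of the 2 fault types match ✗
  M7: none of the 2 fault types match ✗
  M8: none of the 2 fault types match ✗
  M9: none of the 2 fault types match ✗
  M10: none of the 2 fault types match ✗
  M11: stuck-at-0 ✓; others ✗
Consistent faults: {M2 stuck-at-1, M11 stuck-at-0} — 2 in all.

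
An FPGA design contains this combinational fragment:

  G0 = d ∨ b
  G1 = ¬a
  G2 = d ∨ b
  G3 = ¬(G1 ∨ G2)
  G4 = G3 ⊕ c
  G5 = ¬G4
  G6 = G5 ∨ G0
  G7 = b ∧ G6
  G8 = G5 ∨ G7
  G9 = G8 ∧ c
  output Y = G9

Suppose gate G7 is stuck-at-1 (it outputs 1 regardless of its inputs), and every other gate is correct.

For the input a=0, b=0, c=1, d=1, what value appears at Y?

1

Propagate with G7 forced: G0=1, G1=1, G2=1, G3=0, G4=1, G5=0, G6=1, G7=1 [stuck-at-1], G8=1, G9=1.
So Y = 1. (Without the fault it would be 0.)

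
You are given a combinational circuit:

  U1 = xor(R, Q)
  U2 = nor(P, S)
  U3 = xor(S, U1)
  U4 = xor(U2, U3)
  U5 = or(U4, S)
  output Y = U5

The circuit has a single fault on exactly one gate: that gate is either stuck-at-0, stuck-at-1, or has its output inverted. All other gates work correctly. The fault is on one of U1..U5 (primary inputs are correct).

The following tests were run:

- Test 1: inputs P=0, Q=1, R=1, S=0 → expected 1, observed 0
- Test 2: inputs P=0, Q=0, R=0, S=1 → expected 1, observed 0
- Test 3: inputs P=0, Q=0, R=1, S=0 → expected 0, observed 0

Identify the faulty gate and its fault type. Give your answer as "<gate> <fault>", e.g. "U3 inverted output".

Fault-free values for test 1 (P=0, Q=1, R=1, S=0): U1=0, U2=1, U3=0, U4=1, U5=1, giving Y=1. Observed 0.
Test 1: faults giving observed 0 are {U1 stuck-at-1, U1 inverted output, U2 stuck-at-0, U2 inverted output, U3 stuck-at-1, U3 inverted output, U4 stuck-at-0, U4 inverted output, U5 stuck-at-0, U5 inverted output}.
Test 2 (P=0, Q=0, R=0, S=1): fault-free U1=0, U2=0, U3=1, U4=1, U5=1 → 1; observed 0. Eliminates U1 stuck-at-1, U1 inverted output, U2 stuck-at-0, U2 inverted output, U3 stuck-at-1, U3 inverted output, U4 stuck-at-0, U4 inverted output.
Test 3 (P=0, Q=0, R=1, S=0): fault-free U1=1, U2=1, U3=1, U4=0, U5=0 → 0; observed 0. Eliminates U5 inverted output.
Only U5 stuck-at-0 is consistent with every test.

U5 stuck-at-0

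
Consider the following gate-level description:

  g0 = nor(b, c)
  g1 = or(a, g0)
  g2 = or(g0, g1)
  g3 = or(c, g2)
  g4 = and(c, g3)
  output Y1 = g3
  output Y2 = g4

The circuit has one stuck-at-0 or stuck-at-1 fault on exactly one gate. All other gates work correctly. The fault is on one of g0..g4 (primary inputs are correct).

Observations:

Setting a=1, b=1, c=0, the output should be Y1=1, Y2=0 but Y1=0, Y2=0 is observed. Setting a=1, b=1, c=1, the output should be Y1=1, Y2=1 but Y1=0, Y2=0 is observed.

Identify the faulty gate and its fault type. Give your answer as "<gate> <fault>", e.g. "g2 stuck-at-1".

Fault-free values for test 1 (a=1, b=1, c=0): g0=0, g1=1, g2=1, g3=1, g4=0, giving Y1=1, Y2=0. Observed Y1=0, Y2=0.
Test 1: faults giving observed Y1=0, Y2=0 are {g1 stuck-at-0, g2 stuck-at-0, g3 stuck-at-0}.
Test 2 (a=1, b=1, c=1): fault-free g0=0, g1=1, g2=1, g3=1, g4=1 → Y1=1, Y2=1; observed Y1=0, Y2=0. Eliminates g1 stuck-at-0, g2 stuck-at-0.
Only g3 stuck-at-0 is consistent with every test.

g3 stuck-at-0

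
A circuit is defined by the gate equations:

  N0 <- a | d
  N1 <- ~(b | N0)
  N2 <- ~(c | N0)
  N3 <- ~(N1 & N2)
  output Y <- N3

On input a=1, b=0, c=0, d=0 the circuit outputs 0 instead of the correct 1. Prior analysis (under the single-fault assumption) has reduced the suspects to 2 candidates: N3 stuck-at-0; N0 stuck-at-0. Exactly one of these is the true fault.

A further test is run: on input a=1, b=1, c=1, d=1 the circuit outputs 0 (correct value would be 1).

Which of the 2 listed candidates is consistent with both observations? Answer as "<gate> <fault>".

Evaluate each candidate on input a=1, b=1, c=1, d=1:
  N3 stuck-at-0: N0=1, N1=0, N2=0, N3=0 [stuck-at-0] → 0 — matches
  N0 stuck-at-0: N0=0 [stuck-at-0], N1=0, N2=0, N3=1 → 1 — eliminated
Only N3 stuck-at-0 reproduces the observed 0.

N3 stuck-at-0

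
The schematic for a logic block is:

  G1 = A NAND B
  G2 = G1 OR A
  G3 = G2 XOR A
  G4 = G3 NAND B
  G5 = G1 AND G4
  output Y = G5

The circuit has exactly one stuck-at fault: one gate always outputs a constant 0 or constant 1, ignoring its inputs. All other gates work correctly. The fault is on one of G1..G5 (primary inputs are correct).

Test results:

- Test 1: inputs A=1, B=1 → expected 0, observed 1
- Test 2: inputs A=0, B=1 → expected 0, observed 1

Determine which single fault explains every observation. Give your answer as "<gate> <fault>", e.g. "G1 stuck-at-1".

Fault-free values for test 1 (A=1, B=1): G1=0, G2=1, G3=0, G4=1, G5=0, giving Y=0. Observed 1.
Test 1: faults giving observed 1 are {G1 stuck-at-1, G5 stuck-at-1}.
Test 2 (A=0, B=1): fault-free G1=1, G2=1, G3=1, G4=0, G5=0 → 0; observed 1. Eliminates G1 stuck-at-1.
Only G5 stuck-at-1 is consistent with every test.

G5 stuck-at-1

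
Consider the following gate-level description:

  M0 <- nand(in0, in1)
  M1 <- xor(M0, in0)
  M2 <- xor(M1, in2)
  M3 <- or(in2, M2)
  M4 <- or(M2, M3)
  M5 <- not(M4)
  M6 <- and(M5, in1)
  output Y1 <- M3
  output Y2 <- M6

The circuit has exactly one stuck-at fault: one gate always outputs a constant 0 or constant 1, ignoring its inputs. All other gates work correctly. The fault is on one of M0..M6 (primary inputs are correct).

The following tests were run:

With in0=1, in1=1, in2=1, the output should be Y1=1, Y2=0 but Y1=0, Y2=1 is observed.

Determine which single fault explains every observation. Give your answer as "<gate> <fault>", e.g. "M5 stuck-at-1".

Fault-free values for test 1 (in0=1, in1=1, in2=1): M0=0, M1=1, M2=0, M3=1, M4=1, M5=0, M6=0, giving Y1=1, Y2=0. Observed Y1=0, Y2=1.
Test 1: faults giving observed Y1=0, Y2=1 are {M3 stuck-at-0}.
Only M3 stuck-at-0 is consistent with every test.

M3 stuck-at-0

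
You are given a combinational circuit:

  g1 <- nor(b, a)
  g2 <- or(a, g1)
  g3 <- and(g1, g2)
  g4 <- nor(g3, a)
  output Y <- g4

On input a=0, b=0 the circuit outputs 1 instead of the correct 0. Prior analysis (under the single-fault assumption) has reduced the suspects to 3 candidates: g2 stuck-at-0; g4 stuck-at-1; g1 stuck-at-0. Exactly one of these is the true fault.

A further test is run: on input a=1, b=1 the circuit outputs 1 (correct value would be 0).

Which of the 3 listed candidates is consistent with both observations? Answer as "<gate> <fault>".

g4 stuck-at-1

Evaluate each candidate on input a=1, b=1:
  g2 stuck-at-0: g1=0, g2=0 [stuck-at-0], g3=0, g4=0 → 0 — eliminated
  g4 stuck-at-1: g1=0, g2=1, g3=0, g4=1 [stuck-at-1] → 1 — matches
  g1 stuck-at-0: g1=0 [stuck-at-0], g2=1, g3=0, g4=0 → 0 — eliminated
Only g4 stuck-at-1 reproduces the observed 1.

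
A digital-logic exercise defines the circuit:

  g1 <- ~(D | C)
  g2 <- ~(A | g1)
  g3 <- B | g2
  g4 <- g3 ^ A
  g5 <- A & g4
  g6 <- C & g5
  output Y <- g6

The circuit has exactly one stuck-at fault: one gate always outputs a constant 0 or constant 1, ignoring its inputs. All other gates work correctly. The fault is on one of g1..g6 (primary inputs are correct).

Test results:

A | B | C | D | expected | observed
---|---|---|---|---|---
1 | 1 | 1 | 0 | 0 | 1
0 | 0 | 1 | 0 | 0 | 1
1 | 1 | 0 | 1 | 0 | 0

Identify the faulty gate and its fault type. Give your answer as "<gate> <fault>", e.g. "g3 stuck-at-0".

g5 stuck-at-1

Fault-free values for test 1 (A=1, B=1, C=1, D=0): g1=0, g2=0, g3=1, g4=0, g5=0, g6=0, giving Y=0. Observed 1.
Test 1: faults giving observed 1 are {g3 stuck-at-0, g4 stuck-at-1, g5 stuck-at-1, g6 stuck-at-1}.
Test 2 (A=0, B=0, C=1, D=0): fault-free g1=0, g2=1, g3=1, g4=1, g5=0, g6=0 → 0; observed 1. Eliminates g3 stuck-at-0, g4 stuck-at-1.
Test 3 (A=1, B=1, C=0, D=1): fault-free g1=0, g2=0, g3=1, g4=0, g5=0, g6=0 → 0; observed 0. Eliminates g6 stuck-at-1.
Only g5 stuck-at-1 is consistent with every test.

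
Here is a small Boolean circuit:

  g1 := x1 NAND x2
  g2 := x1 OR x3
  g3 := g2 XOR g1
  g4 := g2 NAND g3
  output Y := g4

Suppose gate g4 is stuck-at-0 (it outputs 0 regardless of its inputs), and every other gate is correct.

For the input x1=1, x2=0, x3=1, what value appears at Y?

0

Propagate with g4 forced: g1=1, g2=1, g3=0, g4=0 [stuck-at-0].
So Y = 0. (Without the fault it would be 1.)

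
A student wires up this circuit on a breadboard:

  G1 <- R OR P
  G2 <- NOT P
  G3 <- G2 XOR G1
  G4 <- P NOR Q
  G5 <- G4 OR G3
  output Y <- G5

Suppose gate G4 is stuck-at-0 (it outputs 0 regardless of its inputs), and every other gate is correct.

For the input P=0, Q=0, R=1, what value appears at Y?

Propagate with G4 forced: G1=1, G2=1, G3=0, G4=0 [stuck-at-0], G5=0.
So Y = 0. (Without the fault it would be 1.)

0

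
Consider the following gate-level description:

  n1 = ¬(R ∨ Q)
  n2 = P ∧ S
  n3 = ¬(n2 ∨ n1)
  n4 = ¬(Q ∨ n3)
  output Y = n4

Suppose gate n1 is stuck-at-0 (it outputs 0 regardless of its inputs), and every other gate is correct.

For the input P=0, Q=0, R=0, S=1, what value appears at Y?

0

Propagate with n1 forced: n1=0 [stuck-at-0], n2=0, n3=1, n4=0.
So Y = 0. (Without the fault it would be 1.)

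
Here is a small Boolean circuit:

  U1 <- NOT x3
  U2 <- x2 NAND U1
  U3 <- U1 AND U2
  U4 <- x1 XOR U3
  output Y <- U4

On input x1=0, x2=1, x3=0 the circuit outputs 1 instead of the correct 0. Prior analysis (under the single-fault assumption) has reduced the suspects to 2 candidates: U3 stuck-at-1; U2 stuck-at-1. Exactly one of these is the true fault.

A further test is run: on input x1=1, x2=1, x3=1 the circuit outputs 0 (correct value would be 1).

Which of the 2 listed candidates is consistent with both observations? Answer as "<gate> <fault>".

U3 stuck-at-1

Evaluate each candidate on input x1=1, x2=1, x3=1:
  U3 stuck-at-1: U1=0, U2=1, U3=1 [stuck-at-1], U4=0 → 0 — matches
  U2 stuck-at-1: U1=0, U2=1 [stuck-at-1], U3=0, U4=1 → 1 — eliminated
Only U3 stuck-at-1 reproduces the observed 0.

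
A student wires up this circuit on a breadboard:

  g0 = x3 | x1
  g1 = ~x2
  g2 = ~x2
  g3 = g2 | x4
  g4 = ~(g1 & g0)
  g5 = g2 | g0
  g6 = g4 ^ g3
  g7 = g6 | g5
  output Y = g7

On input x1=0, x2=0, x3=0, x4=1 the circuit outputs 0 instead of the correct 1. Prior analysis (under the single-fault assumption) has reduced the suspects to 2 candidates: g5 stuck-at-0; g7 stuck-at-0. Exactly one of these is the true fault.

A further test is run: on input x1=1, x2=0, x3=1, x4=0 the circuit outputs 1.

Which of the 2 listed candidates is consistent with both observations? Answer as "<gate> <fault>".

Evaluate each candidate on input x1=1, x2=0, x3=1, x4=0:
  g5 stuck-at-0: g0=1, g1=1, g2=1, g3=1, g4=0, g5=0 [stuck-at-0], g6=1, g7=1 → 1 — matches
  g7 stuck-at-0: g0=1, g1=1, g2=1, g3=1, g4=0, g5=1, g6=1, g7=0 [stuck-at-0] → 0 — eliminated
Only g5 stuck-at-0 reproduces the observed 1.

g5 stuck-at-0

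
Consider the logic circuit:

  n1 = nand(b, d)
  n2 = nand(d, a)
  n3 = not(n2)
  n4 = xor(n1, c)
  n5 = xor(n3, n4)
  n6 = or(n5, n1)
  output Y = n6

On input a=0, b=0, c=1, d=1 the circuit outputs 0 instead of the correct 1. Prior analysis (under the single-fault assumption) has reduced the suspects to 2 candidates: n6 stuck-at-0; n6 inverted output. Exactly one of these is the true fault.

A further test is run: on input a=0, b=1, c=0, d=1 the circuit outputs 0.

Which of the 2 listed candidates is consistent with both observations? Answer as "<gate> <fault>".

Evaluate each candidate on input a=0, b=1, c=0, d=1:
  n6 stuck-at-0: n1=0, n2=1, n3=0, n4=0, n5=0, n6=0 [stuck-at-0] → 0 — matches
  n6 inverted output: n1=0, n2=1, n3=0, n4=0, n5=0, n6=1 [inverted output] → 1 — eliminated
Only n6 stuck-at-0 reproduces the observed 0.

n6 stuck-at-0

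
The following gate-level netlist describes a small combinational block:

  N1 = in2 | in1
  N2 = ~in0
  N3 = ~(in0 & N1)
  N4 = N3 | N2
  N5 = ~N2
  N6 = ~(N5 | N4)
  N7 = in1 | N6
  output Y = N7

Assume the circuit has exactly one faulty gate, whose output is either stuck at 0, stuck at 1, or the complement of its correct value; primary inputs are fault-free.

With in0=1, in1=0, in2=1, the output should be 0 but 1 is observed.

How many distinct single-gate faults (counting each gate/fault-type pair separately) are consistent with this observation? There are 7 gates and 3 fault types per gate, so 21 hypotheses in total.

6

Fault-free: N1=1, N2=0, N3=0, N4=0, N5=1, N6=0, N7=0 → 0. Observed 1.
  N1: none of the 3 fault types match ✗
  N2: none of the 3 fault types match ✗
  N3: none of the 3 fault types match ✗
  N4: none of the 3 fault types match ✗
  N5: stuck-at-0, inverted output ✓; others ✗
  N6: stuck-at-1, inverted output ✓; others ✗
  N7: stuck-at-1, inverted output ✓; others ✗
Consistent faults: {N5 stuck-at-0, N5 inverted output, N6 stuck-at-1, N6 inverted output, N7 stuck-at-1, N7 inverted output} — 6 in all.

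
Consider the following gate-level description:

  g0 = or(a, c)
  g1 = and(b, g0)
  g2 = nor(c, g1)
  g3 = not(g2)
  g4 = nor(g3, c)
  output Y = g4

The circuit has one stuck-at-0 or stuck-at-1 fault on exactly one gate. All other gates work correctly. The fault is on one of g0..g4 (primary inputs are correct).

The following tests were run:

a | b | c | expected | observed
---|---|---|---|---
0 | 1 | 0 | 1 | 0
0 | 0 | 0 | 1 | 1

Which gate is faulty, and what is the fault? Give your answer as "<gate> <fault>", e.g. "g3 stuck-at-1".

Fault-free values for test 1 (a=0, b=1, c=0): g0=0, g1=0, g2=1, g3=0, g4=1, giving Y=1. Observed 0.
Test 1: faults giving observed 0 are {g0 stuck-at-1, g1 stuck-at-1, g2 stuck-at-0, g3 stuck-at-1, g4 stuck-at-0}.
Test 2 (a=0, b=0, c=0): fault-free g0=0, g1=0, g2=1, g3=0, g4=1 → 1; observed 1. Eliminates g1 stuck-at-1, g2 stuck-at-0, g3 stuck-at-1, g4 stuck-at-0.
Only g0 stuck-at-1 is consistent with every test.

g0 stuck-at-1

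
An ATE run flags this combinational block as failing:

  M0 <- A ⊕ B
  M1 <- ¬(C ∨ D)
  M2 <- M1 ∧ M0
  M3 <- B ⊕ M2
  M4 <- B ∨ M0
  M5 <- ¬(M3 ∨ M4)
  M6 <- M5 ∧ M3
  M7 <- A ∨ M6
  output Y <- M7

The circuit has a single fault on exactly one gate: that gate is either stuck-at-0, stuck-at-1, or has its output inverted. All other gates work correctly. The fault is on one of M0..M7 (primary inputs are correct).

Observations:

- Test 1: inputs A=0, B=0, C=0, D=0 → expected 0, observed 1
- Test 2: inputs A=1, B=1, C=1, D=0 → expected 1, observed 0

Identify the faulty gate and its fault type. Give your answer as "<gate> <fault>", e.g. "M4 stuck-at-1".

Fault-free values for test 1 (A=0, B=0, C=0, D=0): M0=0, M1=1, M2=0, M3=0, M4=0, M5=1, M6=0, M7=0, giving Y=0. Observed 1.
Test 1: faults giving observed 1 are {M6 stuck-at-1, M6 inverted output, M7 stuck-at-1, M7 inverted output}.
Test 2 (A=1, B=1, C=1, D=0): fault-free M0=0, M1=0, M2=0, M3=1, M4=1, M5=0, M6=0, M7=1 → 1; observed 0. Eliminates M6 stuck-at-1, M6 inverted output, M7 stuck-at-1.
Only M7 inverted output is consistent with every test.

M7 inverted output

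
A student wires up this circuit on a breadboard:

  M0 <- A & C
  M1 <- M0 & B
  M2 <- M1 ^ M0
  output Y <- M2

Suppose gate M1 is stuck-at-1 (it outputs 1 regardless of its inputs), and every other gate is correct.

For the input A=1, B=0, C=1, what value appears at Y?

0

Propagate with M1 forced: M0=1, M1=1 [stuck-at-1], M2=0.
So Y = 0. (Without the fault it would be 1.)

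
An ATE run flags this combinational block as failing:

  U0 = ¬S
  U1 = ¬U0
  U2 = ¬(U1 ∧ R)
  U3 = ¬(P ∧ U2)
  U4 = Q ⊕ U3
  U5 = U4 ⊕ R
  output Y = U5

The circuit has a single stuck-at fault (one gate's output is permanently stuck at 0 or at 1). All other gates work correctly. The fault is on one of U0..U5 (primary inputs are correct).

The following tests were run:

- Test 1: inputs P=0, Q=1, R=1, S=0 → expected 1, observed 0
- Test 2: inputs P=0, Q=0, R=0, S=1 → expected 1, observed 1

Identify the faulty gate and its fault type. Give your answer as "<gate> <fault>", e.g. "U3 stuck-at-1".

Fault-free values for test 1 (P=0, Q=1, R=1, S=0): U0=1, U1=0, U2=1, U3=1, U4=0, U5=1, giving Y=1. Observed 0.
Test 1: faults giving observed 0 are {U3 stuck-at-0, U4 stuck-at-1, U5 stuck-at-0}.
Test 2 (P=0, Q=0, R=0, S=1): fault-free U0=0, U1=1, U2=1, U3=1, U4=1, U5=1 → 1; observed 1. Eliminates U3 stuck-at-0, U5 stuck-at-0.
Only U4 stuck-at-1 is consistent with every test.

U4 stuck-at-1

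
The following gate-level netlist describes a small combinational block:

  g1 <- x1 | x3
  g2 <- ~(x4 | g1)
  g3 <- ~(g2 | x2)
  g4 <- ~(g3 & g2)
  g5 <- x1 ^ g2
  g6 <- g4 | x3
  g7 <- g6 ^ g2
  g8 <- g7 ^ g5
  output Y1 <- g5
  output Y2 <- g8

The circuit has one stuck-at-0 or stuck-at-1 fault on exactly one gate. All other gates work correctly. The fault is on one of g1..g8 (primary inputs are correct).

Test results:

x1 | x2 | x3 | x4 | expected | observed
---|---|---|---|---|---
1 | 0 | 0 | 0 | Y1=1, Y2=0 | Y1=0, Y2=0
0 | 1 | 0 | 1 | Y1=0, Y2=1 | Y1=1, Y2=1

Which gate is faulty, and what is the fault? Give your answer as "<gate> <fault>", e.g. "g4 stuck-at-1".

Fault-free values for test 1 (x1=1, x2=0, x3=0, x4=0): g1=1, g2=0, g3=1, g4=1, g5=1, g6=1, g7=1, g8=0, giving Y1=1, Y2=0. Observed Y1=0, Y2=0.
Test 1: faults giving observed Y1=0, Y2=0 are {g1 stuck-at-0, g2 stuck-at-1}.
Test 2 (x1=0, x2=1, x3=0, x4=1): fault-free g1=0, g2=0, g3=0, g4=1, g5=0, g6=1, g7=1, g8=1 → Y1=0, Y2=1; observed Y1=1, Y2=1. Eliminates g1 stuck-at-0.
Only g2 stuck-at-1 is consistent with every test.

g2 stuck-at-1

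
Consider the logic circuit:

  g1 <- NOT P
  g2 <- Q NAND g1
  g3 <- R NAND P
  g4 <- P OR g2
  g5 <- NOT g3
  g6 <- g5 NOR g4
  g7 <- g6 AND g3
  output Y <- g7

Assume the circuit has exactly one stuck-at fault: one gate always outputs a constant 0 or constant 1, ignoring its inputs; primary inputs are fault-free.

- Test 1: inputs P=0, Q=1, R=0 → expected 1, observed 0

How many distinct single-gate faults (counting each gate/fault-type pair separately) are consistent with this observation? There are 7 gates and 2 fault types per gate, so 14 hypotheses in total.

7

Fault-free: g1=1, g2=0, g3=1, g4=0, g5=0, g6=1, g7=1 → 1. Observed 0.
  g1 stuck-at-0: output 0 ✓
  g1 stuck-at-1: output 1 ✗
  g2 stuck-at-0: output 1 ✗
  g2 stuck-at-1: output 0 ✓
  g3 stuck-at-0: output 0 ✓
  g3 stuck-at-1: output 1 ✗
  g4 stuck-at-0: output 1 ✗
  g4 stuck-at-1: output 0 ✓
  g5 stuck-at-0: output 1 ✗
  g5 stuck-at-1: output 0 ✓
  g6 stuck-at-0: output 0 ✓
  g6 stuck-at-1: output 1 ✗
  g7 stuck-at-0: output 0 ✓
  g7 stuck-at-1: output 1 ✗
Consistent faults: {g1 stuck-at-0, g2 stuck-at-1, g3 stuck-at-0, g4 stuck-at-1, g5 stuck-at-1, g6 stuck-at-0, g7 stuck-at-0} — 7 in all.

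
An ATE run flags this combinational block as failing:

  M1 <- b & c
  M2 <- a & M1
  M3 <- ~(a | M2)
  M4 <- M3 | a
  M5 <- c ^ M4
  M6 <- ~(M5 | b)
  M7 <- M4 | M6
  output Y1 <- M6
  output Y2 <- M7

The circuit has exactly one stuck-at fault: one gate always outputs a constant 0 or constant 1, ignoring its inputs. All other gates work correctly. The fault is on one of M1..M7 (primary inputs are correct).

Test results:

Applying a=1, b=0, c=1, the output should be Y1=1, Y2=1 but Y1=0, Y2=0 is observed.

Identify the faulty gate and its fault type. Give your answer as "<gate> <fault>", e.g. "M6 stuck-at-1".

Fault-free values for test 1 (a=1, b=0, c=1): M1=0, M2=0, M3=0, M4=1, M5=0, M6=1, M7=1, giving Y1=1, Y2=1. Observed Y1=0, Y2=0.
Test 1: faults giving observed Y1=0, Y2=0 are {M4 stuck-at-0}.
Only M4 stuck-at-0 is consistent with every test.

M4 stuck-at-0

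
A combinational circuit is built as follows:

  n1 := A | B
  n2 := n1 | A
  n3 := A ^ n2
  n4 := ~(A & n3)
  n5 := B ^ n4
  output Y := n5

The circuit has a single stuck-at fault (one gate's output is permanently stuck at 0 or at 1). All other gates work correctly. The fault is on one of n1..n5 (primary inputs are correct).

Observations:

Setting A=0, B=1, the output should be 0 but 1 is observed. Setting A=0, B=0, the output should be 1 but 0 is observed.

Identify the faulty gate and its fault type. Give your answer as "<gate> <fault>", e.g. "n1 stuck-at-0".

Fault-free values for test 1 (A=0, B=1): n1=1, n2=1, n3=1, n4=1, n5=0, giving Y=0. Observed 1.
Test 1: faults giving observed 1 are {n4 stuck-at-0, n5 stuck-at-1}.
Test 2 (A=0, B=0): fault-free n1=0, n2=0, n3=0, n4=1, n5=1 → 1; observed 0. Eliminates n5 stuck-at-1.
Only n4 stuck-at-0 is consistent with every test.

n4 stuck-at-0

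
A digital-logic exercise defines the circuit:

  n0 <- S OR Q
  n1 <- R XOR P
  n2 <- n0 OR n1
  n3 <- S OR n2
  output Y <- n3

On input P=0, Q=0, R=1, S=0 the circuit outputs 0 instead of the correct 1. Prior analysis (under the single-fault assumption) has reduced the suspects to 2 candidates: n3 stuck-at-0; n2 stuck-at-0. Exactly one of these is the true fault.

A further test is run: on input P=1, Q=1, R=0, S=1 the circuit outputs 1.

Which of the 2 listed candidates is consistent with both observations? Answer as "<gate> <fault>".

n2 stuck-at-0

Evaluate each candidate on input P=1, Q=1, R=0, S=1:
  n3 stuck-at-0: n0=1, n1=1, n2=1, n3=0 [stuck-at-0] → 0 — eliminated
  n2 stuck-at-0: n0=1, n1=1, n2=0 [stuck-at-0], n3=1 → 1 — matches
Only n2 stuck-at-0 reproduces the observed 1.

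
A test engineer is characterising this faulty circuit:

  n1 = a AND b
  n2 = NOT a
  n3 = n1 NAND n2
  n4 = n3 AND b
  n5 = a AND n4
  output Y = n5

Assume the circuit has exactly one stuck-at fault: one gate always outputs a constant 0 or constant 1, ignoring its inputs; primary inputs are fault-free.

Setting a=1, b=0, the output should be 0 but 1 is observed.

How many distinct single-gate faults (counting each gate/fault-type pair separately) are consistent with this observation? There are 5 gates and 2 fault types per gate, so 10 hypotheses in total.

Fault-free: n1=0, n2=0, n3=1, n4=0, n5=0 → 0. Observed 1.
  n1 stuck-at-0: output 0 ✗
  n1 stuck-at-1: output 0 ✗
  n2 stuck-at-0: output 0 ✗
  n2 stuck-at-1: output 0 ✗
  n3 stuck-at-0: output 0 ✗
  n3 stuck-at-1: output 0 ✗
  n4 stuck-at-0: output 0 ✗
  n4 stuck-at-1: output 1 ✓
  n5 stuck-at-0: output 0 ✗
  n5 stuck-at-1: output 1 ✓
Consistent faults: {n4 stuck-at-1, n5 stuck-at-1} — 2 in all.

2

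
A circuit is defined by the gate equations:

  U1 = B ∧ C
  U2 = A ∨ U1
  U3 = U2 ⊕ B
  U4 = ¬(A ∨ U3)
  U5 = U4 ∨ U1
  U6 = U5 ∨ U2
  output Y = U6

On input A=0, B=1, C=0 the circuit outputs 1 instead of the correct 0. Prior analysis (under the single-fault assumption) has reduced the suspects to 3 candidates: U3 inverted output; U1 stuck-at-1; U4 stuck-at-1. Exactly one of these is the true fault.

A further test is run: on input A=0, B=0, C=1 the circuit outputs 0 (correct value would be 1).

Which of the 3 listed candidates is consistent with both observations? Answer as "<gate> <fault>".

U3 inverted output

Evaluate each candidate on input A=0, B=0, C=1:
  U3 inverted output: U1=0, U2=0, U3=1 [inverted output], U4=0, U5=0, U6=0 → 0 — matches
  U1 stuck-at-1: U1=1 [stuck-at-1], U2=1, U3=1, U4=0, U5=1, U6=1 → 1 — eliminated
  U4 stuck-at-1: U1=0, U2=0, U3=0, U4=1 [stuck-at-1], U5=1, U6=1 → 1 — eliminated
Only U3 inverted output reproduces the observed 0.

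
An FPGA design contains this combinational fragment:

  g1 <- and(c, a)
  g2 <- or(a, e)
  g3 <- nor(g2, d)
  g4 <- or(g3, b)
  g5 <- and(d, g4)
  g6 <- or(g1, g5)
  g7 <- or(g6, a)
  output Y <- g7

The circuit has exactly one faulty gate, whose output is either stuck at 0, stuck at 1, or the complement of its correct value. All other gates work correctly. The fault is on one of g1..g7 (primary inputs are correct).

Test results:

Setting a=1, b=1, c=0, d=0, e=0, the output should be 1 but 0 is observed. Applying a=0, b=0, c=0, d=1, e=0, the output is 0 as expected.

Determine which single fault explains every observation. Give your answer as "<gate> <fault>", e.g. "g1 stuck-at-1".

Fault-free values for test 1 (a=1, b=1, c=0, d=0, e=0): g1=0, g2=1, g3=0, g4=1, g5=0, g6=0, g7=1, giving Y=1. Observed 0.
Test 1: faults giving observed 0 are {g7 stuck-at-0, g7 inverted output}.
Test 2 (a=0, b=0, c=0, d=1, e=0): fault-free g1=0, g2=0, g3=0, g4=0, g5=0, g6=0, g7=0 → 0; observed 0. Eliminates g7 inverted output.
Only g7 stuck-at-0 is consistent with every test.

g7 stuck-at-0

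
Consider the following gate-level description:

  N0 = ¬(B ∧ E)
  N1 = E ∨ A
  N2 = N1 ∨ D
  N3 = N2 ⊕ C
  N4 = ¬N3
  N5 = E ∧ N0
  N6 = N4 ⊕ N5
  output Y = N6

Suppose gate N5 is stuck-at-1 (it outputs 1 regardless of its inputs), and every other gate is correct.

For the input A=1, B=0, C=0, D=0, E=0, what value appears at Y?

1

Propagate with N5 forced: N0=1, N1=1, N2=1, N3=1, N4=0, N5=1 [stuck-at-1], N6=1.
So Y = 1. (Without the fault it would be 0.)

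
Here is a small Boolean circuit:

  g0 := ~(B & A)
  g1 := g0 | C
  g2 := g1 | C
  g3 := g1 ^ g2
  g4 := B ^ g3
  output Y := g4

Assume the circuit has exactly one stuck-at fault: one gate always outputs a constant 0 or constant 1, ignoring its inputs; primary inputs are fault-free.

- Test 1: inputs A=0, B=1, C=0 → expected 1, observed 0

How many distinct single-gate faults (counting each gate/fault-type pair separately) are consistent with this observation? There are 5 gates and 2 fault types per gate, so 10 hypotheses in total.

Fault-free: g0=1, g1=1, g2=1, g3=0, g4=1 → 1. Observed 0.
  g0 stuck-at-0: output 1 ✗
  g0 stuck-at-1: output 1 ✗
  g1 stuck-at-0: output 1 ✗
  g1 stuck-at-1: output 1 ✗
  g2 stuck-at-0: output 0 ✓
  g2 stuck-at-1: output 1 ✗
  g3 stuck-at-0: output 1 ✗
  g3 stuck-at-1: output 0 ✓
  g4 stuck-at-0: output 0 ✓
  g4 stuck-at-1: output 1 ✗
Consistent faults: {g2 stuck-at-0, g3 stuck-at-1, g4 stuck-at-0} — 3 in all.

3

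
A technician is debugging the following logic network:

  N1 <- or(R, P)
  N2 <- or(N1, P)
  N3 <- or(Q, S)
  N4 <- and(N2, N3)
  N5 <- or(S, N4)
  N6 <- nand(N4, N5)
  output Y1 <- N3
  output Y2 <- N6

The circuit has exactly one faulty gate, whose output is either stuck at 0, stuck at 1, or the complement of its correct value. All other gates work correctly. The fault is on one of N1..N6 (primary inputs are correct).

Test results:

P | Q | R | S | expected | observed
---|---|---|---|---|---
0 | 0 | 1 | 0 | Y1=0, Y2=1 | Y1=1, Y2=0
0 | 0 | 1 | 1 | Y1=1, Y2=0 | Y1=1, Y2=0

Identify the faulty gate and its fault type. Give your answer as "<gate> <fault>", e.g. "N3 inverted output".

N3 stuck-at-1

Fault-free values for test 1 (P=0, Q=0, R=1, S=0): N1=1, N2=1, N3=0, N4=0, N5=0, N6=1, giving Y1=0, Y2=1. Observed Y1=1, Y2=0.
Test 1: faults giving observed Y1=1, Y2=0 are {N3 stuck-at-1, N3 inverted output}.
Test 2 (P=0, Q=0, R=1, S=1): fault-free N1=1, N2=1, N3=1, N4=1, N5=1, N6=0 → Y1=1, Y2=0; observed Y1=1, Y2=0. Eliminates N3 inverted output.
Only N3 stuck-at-1 is consistent with every test.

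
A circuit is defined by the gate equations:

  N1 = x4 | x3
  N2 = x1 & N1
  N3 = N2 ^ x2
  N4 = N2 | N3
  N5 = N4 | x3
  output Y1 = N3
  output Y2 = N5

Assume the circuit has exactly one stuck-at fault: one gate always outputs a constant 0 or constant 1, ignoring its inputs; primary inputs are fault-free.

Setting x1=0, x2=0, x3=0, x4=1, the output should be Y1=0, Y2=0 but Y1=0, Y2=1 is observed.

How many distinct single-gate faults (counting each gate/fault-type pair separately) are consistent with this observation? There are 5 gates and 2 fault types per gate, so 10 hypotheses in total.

Fault-free: N1=1, N2=0, N3=0, N4=0, N5=0 → Y1=0, Y2=0. Observed Y1=0, Y2=1.
  N1 stuck-at-0: output Y1=0, Y2=0 ✗
  N1 stuck-at-1: output Y1=0, Y2=0 ✗
  N2 stuck-at-0: output Y1=0, Y2=0 ✗
  N2 stuck-at-1: output Y1=1, Y2=1 ✗
  N3 stuck-at-0: output Y1=0, Y2=0 ✗
  N3 stuck-at-1: output Y1=1, Y2=1 ✗
  N4 stuck-at-0: output Y1=0, Y2=0 ✗
  N4 stuck-at-1: output Y1=0, Y2=1 ✓
  N5 stuck-at-0: output Y1=0, Y2=0 ✗
  N5 stuck-at-1: output Y1=0, Y2=1 ✓
Consistent faults: {N4 stuck-at-1, N5 stuck-at-1} — 2 in all.

2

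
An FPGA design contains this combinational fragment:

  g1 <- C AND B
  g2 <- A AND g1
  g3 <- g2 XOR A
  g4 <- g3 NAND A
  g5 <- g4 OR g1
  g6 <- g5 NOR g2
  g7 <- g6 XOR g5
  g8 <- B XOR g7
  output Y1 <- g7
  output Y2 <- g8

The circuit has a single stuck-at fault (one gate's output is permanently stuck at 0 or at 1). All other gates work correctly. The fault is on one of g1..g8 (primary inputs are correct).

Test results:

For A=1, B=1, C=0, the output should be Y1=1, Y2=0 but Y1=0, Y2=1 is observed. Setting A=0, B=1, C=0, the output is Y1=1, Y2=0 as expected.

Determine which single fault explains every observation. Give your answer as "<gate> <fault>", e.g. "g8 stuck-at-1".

g6 stuck-at-0

Fault-free values for test 1 (A=1, B=1, C=0): g1=0, g2=0, g3=1, g4=0, g5=0, g6=1, g7=1, g8=0, giving Y1=1, Y2=0. Observed Y1=0, Y2=1.
Test 1: faults giving observed Y1=0, Y2=1 are {g6 stuck-at-0, g7 stuck-at-0}.
Test 2 (A=0, B=1, C=0): fault-free g1=0, g2=0, g3=0, g4=1, g5=1, g6=0, g7=1, g8=0 → Y1=1, Y2=0; observed Y1=1, Y2=0. Eliminates g7 stuck-at-0.
Only g6 stuck-at-0 is consistent with every test.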